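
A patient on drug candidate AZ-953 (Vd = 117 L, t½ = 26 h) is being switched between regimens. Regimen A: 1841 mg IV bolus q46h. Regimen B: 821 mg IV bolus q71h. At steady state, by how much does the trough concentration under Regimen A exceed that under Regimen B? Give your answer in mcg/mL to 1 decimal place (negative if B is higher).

Regimen A: f = (1/2)^(46/26) ≈ 0.2934; Cmin,ss = (1841/117)·f/(1−f) ≈ 6.534 mcg/mL.
Regimen B: f = (1/2)^(71/26) ≈ 0.1506; Cmin,ss = (821/117)·f/(1−f) ≈ 1.244 mcg/mL.
Difference ≈ 6.534 − 1.244 ≈ 5.290 mcg/mL.

5.3 mcg/mL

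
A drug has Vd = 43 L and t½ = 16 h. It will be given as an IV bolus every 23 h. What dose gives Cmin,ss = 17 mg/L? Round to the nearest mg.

1249 mg

τ/t½ = 23/16 ≈ 1.4375, so f = (1/2)^(23/16) ≈ 0.369207.
Cmin,ss = (D/Vd)·f/(1−f), so D = Cmin,ss·Vd·(1−f)/f.
D = 17 × 43 × (1−f)/f ≈ 17 × 43 × 1.70851 ≈ 1248.92 mg.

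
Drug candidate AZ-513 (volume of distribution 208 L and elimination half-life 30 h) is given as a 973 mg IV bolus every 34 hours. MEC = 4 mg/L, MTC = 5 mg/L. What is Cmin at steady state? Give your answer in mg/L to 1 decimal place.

k = ln2/t½ = ln2/30 ≈ 0.023105 h⁻¹; fraction remaining f = e^(−kτ) = e^(−0.023105×34) ≈ 0.4559.
Accumulation ratio R = 1/(1 − f) ≈ 1/0.5441 ≈ 1.8379.
Each bolus raises the concentration by D/Vd = 973/208 ≈ 4.678 mg/L.
Cmax,ss = C₀/(1 − f) ≈ 4.678/0.5441 ≈ 8.598 mg/L.
One interval later, Cmin,ss = Cmax,ss·e^(−kτ) ≈ 8.598 × 0.4559 ≈ 3.920 mg/L.
Trough 3.9 mg/L vs MEC 4 mg/L: subtherapeutic.

3.9 mg/L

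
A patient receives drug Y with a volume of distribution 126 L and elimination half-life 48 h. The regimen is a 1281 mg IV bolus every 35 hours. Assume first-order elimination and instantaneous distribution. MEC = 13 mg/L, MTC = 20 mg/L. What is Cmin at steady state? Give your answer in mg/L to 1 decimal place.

15.5 mg/L

τ/t½ = 35/48 ≈ 0.72917, so fraction remaining f = (1/2)^(35/48) ≈ 0.6033.
Accumulation ratio R = 1/(1 − f) ≈ 1/0.3967 ≈ 2.5208.
Single-dose peak C₀ = D/Vd = 1281/126 ≈ 10.167 mg/L.
Steady-state peak Cmax,ss = C₀·R ≈ 10.167 × 2.5208 ≈ 25.629 mg/L.
Steady-state trough Cmin,ss = Cmax,ss·f ≈ 25.629 × 0.6033 ≈ 15.462 mg/L.
Trough 15.5 mg/L vs MEC 13 mg/L: adequate.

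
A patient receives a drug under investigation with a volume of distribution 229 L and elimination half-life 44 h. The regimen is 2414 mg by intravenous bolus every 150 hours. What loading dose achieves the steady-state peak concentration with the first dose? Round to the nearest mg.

2665 mg

f = (1/2)^(150/44) ≈ 0.094137; accumulation ratio R = 1/(1−f) ≈ 1.10392.
Loading dose to hit Cmax,ss on first dose: D_load = D_maint·R ≈ 2414 × 1.10392 ≈ 2664.86 mg.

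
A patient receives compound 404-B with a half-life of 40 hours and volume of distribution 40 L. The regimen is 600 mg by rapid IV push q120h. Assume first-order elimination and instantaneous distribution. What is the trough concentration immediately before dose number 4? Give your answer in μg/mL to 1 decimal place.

f = (1/2)^(τ/t½) = (1/2)^(120/40) ≈ 0.1250.
C₀ = D/Vd = 600/40 ≈ 15.000 μg/mL.
Before the 4th dose, 3 doses have been given. Superposition: Cmin = C₀·(f + f² + … + f^3).
≈ 15.000 × (0.1250 + 0.0156 + 0.0020) ≈ 15.000 × 0.1426 ≈ 2.139 μg/mL.

2.1 μg/mL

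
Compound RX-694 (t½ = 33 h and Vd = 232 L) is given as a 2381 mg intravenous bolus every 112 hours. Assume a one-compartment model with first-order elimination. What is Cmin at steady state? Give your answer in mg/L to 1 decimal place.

1.1 mg/L

k = ln2/t½ = ln2/33 ≈ 0.021004 h⁻¹; fraction remaining f = e^(−kτ) = e^(−0.021004×112) ≈ 0.0951.
At steady state, accumulation factor R = 1/(1 − e^(−kτ)) ≈ 1.1051.
Each bolus raises the concentration by D/Vd = 2381/232 ≈ 10.263 mg/L.
Steady-state peak Cmax,ss = C₀·R ≈ 10.263 × 1.1051 ≈ 11.342 mg/L.
One interval later, Cmin,ss = Cmax,ss·e^(−kτ) ≈ 11.342 × 0.0951 ≈ 1.079 mg/L.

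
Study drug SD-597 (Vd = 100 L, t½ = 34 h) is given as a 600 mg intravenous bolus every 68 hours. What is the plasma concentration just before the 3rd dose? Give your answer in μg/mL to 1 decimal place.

1.9 μg/mL

f = (1/2)^(τ/t½) = (1/2)^(68/34) ≈ 0.2500.
C₀ = D/Vd = 600/100 ≈ 6.000 μg/mL.
Before the 3rd dose, 2 doses have been given. Superposition: Cmin = C₀·(f + f²).
≈ 6.000 × (0.2500 + 0.0625) ≈ 6.000 × 0.3125 ≈ 1.875 μg/mL.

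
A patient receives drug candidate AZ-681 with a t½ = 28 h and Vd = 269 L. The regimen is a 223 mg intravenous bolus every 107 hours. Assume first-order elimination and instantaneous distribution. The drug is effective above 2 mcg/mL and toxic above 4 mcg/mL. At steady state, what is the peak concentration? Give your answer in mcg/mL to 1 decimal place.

τ/t½ = 107/28 ≈ 3.8214, so fraction remaining f = (1/2)^(107/28) ≈ 0.0707.
At steady state, accumulation factor R = 1/(1 − e^(−kτ)) ≈ 1.0761.
Single-dose peak C₀ = D/Vd = 223/269 ≈ 0.829 mcg/mL.
Cmax,ss = C₀/(1 − f) ≈ 0.829/0.9293 ≈ 0.892 mcg/mL.
Peak 0.9 mcg/mL vs MTC 4 mcg/mL: below toxic threshold.

0.9 mcg/mL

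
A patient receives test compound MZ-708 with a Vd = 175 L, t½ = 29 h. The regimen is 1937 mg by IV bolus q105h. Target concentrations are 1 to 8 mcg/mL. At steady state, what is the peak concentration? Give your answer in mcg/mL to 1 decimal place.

τ/t½ = 105/29 ≈ 3.6207, so fraction remaining f = (1/2)^(105/29) ≈ 0.0813.
At steady state, accumulation factor R = 1/(1 − e^(−kτ)) ≈ 1.0885.
Single-dose peak C₀ = D/Vd = 1937/175 ≈ 11.069 mcg/mL.
Steady-state peak Cmax,ss = C₀·R ≈ 11.069 × 1.0885 ≈ 12.049 mcg/mL.
Peak 12.0 mcg/mL vs MTC 8 mcg/mL: exceeds toxic threshold.

12.0 mcg/mL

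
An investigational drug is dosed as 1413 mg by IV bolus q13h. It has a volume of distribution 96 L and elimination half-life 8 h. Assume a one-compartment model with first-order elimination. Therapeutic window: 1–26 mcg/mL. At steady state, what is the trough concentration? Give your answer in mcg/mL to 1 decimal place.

τ/t½ = 13/8 ≈ 1.625, so fraction remaining f = (1/2)^(13/8) ≈ 0.3242.
At steady state, accumulation factor R = 1/(1 − e^(−kτ)) ≈ 1.4797.
Each bolus raises the concentration by D/Vd = 1413/96 ≈ 14.719 mcg/mL.
Cmax,ss = C₀/(1 − f) ≈ 14.719/0.6758 ≈ 21.780 mcg/mL.
Steady-state trough Cmin,ss = Cmax,ss·f ≈ 21.780 × 0.3242 ≈ 7.061 mcg/mL.
Trough 7.1 mcg/mL vs MEC 1 mcg/mL: adequate.

7.1 mcg/mL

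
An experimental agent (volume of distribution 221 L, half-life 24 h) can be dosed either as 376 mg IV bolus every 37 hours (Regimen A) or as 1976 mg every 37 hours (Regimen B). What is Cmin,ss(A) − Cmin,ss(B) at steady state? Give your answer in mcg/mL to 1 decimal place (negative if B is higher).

-3.8 mcg/mL

Regimen A: f = (1/2)^(37/24) ≈ 0.3435; Cmin,ss = (376/221)·f/(1−f) ≈ 0.890 mcg/mL.
Regimen B: f = (1/2)^(37/24) ≈ 0.3435; Cmin,ss = (1976/221)·f/(1−f) ≈ 4.678 mcg/mL.
Difference ≈ 0.890 − 4.678 ≈ -3.788 mcg/mL.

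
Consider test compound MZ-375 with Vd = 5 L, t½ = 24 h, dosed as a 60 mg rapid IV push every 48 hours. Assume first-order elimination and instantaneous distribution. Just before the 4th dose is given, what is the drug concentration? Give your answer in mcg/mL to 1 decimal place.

3.9 mcg/mL

f = (1/2)^(τ/t½) = (1/2)^(48/24) ≈ 0.2500.
C₀ = D/Vd = 60/5 ≈ 12.000 mcg/mL.
Before the 4th dose, 3 doses have been given. Superposition: Cmin = C₀·(f + f² + … + f^3).
≈ 12.000 × (0.2500 + 0.0625 + 0.0156) ≈ 12.000 × 0.3281 ≈ 3.937 mcg/mL.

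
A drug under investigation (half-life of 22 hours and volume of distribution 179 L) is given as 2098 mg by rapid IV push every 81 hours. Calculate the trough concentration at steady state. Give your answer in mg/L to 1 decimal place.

1.0 mg/L

τ/t½ = 81/22 ≈ 3.6818, so fraction remaining f = (1/2)^(81/22) ≈ 0.0779.
Accumulation ratio R = 1/(1 − f) ≈ 1/0.9221 ≈ 1.0845.
Single-dose peak C₀ = D/Vd = 2098/179 ≈ 11.721 mg/L.
Cmax,ss = C₀/(1 − f) ≈ 11.721/0.9221 ≈ 12.711 mg/L.
Steady-state trough Cmin,ss = Cmax,ss·f ≈ 12.711 × 0.0779 ≈ 0.990 mg/L.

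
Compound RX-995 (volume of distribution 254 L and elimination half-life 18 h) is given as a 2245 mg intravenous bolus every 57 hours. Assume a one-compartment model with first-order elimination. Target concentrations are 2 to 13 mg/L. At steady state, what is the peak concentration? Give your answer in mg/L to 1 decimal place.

Over one 57-h interval, 57/18 ≈ 3.1667 half-lives elapse, leaving f ≈ 0.1114 of each dose.
Accumulation ratio R = 1/(1 − f) ≈ 1/0.8886 ≈ 1.1254.
Single-dose peak C₀ = D/Vd = 2245/254 ≈ 8.839 mg/L.
Steady-state peak Cmax,ss = C₀·R ≈ 8.839 × 1.1254 ≈ 9.947 mg/L.
Peak 9.9 mg/L vs MTC 13 mg/L: below toxic threshold.

9.9 mg/L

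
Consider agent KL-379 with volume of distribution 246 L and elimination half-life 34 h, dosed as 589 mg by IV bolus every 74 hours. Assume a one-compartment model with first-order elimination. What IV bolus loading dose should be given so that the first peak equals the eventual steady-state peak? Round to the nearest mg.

f = (1/2)^(74/34) ≈ 0.221216; accumulation ratio R = 1/(1−f) ≈ 1.28405.
Loading dose to hit Cmax,ss on first dose: D_load = D_maint·R ≈ 589 × 1.28405 ≈ 756.31 mg.

756 mg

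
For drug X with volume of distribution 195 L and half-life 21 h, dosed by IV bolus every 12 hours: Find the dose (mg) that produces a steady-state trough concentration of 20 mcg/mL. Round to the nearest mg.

τ/t½ = 12/21 ≈ 0.57143, so f = (1/2)^(12/21) ≈ 0.672950.
Cmin,ss = (D/Vd)·f/(1−f), so D = Cmin,ss·Vd·(1−f)/f.
D = 20 × 195 × (1−f)/f ≈ 20 × 195 × 0.48599 ≈ 1895.36 mg.

1895 mg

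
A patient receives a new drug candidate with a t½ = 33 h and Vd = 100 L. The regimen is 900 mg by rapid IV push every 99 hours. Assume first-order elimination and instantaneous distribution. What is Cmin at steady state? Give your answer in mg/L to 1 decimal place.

The dosing interval is 3 half-lives, so f = 2^(−3) = 0.125.
Accumulation ratio R = 1/(1 − f) = 1/0.875 = 8/7.
Single-dose peak C₀ = D/Vd = 900/100 = 9 mg/L.
Steady-state peak Cmax,ss = C₀·R = 9 × 8/7 ≈ 10.286 mg/L.
Steady-state trough Cmin,ss = Cmax,ss·f ≈ 10.286 × 0.125 ≈ 1.286 mg/L.

1.3 mg/L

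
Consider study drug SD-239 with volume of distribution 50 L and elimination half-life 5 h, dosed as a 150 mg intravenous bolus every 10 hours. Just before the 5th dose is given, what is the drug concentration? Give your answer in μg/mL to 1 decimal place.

1.0 μg/mL

f = (1/2)^(τ/t½) = (1/2)^(10/5) ≈ 0.2500.
C₀ = D/Vd = 150/50 ≈ 3.000 μg/mL.
Before the 5th dose, 4 doses have been given. Superposition: Cmin = C₀·(f + f² + … + f^4).
≈ 3.000 × (0.2500 + 0.0625 + 0.0156 + 0.0039) ≈ 3.000 × 0.3320 ≈ 0.996 μg/mL.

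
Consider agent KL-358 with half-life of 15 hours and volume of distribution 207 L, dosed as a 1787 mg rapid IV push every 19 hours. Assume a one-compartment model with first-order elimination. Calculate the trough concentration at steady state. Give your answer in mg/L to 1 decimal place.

τ/t½ = 19/15 ≈ 1.2667, so fraction remaining f = (1/2)^(19/15) ≈ 0.4156.
Single-dose peak C₀ = D/Vd = 1787/207 ≈ 8.633 mg/L.
Steady-state trough Cmin,ss = C₀·f/(1−f) ≈ 8.633 × 0.4156/0.5844 ≈ 6.139 mg/L.

6.1 mg/L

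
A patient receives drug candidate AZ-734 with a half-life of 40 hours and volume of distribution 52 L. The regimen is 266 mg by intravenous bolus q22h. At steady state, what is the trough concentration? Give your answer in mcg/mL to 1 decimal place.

Over one 22-h interval, 22/40 ≈ 0.55 half-lives elapse, leaving f ≈ 0.6830 of each dose.
Accumulation ratio R = 1/(1 − f) ≈ 1/0.3170 ≈ 3.1546.
Single-dose peak C₀ = D/Vd = 266/52 ≈ 5.115 mcg/mL.
Steady-state peak Cmax,ss = C₀·R ≈ 5.115 × 3.1546 ≈ 16.136 mcg/mL.
Steady-state trough Cmin,ss = Cmax,ss·f ≈ 16.136 × 0.6830 ≈ 11.021 mcg/mL.

11.0 mcg/mL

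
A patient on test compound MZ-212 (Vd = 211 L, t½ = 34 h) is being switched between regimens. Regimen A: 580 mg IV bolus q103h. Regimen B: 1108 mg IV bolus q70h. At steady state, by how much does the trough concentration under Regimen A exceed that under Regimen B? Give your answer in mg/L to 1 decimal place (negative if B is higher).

Regimen A: f = (1/2)^(103/34) ≈ 0.1225; Cmin,ss = (580/211)·f/(1−f) ≈ 0.384 mg/L.
Regimen B: f = (1/2)^(70/34) ≈ 0.2400; Cmin,ss = (1108/211)·f/(1−f) ≈ 1.658 mg/L.
Difference ≈ 0.384 − 1.658 ≈ -1.274 mg/L.

-1.3 mg/L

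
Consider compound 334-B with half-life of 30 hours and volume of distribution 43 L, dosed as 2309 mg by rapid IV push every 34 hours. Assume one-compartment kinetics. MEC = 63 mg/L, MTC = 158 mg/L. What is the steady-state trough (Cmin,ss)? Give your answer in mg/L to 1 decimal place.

45.0 mg/L

k = ln2/t½ = ln2/30 ≈ 0.023105 h⁻¹; fraction remaining f = e^(−kτ) = e^(−0.023105×34) ≈ 0.4559.
Single-dose peak C₀ = D/Vd = 2309/43 ≈ 53.698 mg/L.
Steady-state trough Cmin,ss = C₀·f/(1−f) ≈ 53.698 × 0.4559/0.5441 ≈ 44.993 mg/L.
Trough 45.0 mg/L vs MEC 63 mg/L: subtherapeutic.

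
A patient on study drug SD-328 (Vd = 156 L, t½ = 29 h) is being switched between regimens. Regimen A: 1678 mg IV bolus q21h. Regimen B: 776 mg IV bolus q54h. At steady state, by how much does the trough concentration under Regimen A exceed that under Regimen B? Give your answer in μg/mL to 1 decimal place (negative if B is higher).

Regimen A: f = (1/2)^(21/29) ≈ 0.6054; Cmin,ss = (1678/156)·f/(1−f) ≈ 16.503 μg/mL.
Regimen B: f = (1/2)^(54/29) ≈ 0.2751; Cmin,ss = (776/156)·f/(1−f) ≈ 1.888 μg/mL.
Difference ≈ 16.503 − 1.888 ≈ 14.615 μg/mL.

14.6 μg/mL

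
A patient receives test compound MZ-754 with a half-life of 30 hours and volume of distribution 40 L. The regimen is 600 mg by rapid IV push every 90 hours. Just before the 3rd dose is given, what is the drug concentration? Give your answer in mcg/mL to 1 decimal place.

f = (1/2)^(τ/t½) = (1/2)^(90/30) ≈ 0.1250.
C₀ = D/Vd = 600/40 ≈ 15.000 mcg/mL.
Before the 3rd dose, 2 doses have been given. Superposition: Cmin = C₀·(f + f²).
≈ 15.000 × (0.1250 + 0.0156) ≈ 15.000 × 0.1406 ≈ 2.109 mcg/mL.

2.1 mcg/mL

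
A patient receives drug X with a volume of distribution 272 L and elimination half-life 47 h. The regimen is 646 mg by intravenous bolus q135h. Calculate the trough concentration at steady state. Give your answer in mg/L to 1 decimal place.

0.4 mg/L

τ/t½ = 135/47 ≈ 2.8723, so fraction remaining f = (1/2)^(135/47) ≈ 0.1366.
At steady state, accumulation factor R = 1/(1 − e^(−kτ)) ≈ 1.1582.
Each bolus raises the concentration by D/Vd = 646/272 ≈ 2.375 mg/L.
Steady-state peak Cmax,ss = C₀·R ≈ 2.375 × 1.1582 ≈ 2.751 mg/L.
One interval later, Cmin,ss = Cmax,ss·e^(−kτ) ≈ 2.751 × 0.1366 ≈ 0.376 mg/L.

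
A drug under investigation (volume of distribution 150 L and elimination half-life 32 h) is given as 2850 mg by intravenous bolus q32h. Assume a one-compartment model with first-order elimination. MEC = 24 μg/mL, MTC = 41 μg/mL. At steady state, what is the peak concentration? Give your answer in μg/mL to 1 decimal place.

38.0 μg/mL

The dosing interval is 1 half-life, so f = 2^(−1) = 0.5.
At steady state, R = 1/(1 − 0.5) = 2/1.
Single-dose peak C₀ = D/Vd = 2850/150 = 19 μg/mL.
Steady-state peak Cmax,ss = C₀·R = 19 × 2/1 ≈ 38.000 μg/mL.
Peak 38.0 μg/mL vs MTC 41 μg/mL: below toxic threshold.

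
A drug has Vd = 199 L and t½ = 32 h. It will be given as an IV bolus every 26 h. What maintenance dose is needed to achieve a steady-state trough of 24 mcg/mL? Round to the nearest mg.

τ/t½ = 26/32 ≈ 0.8125, so f = (1/2)^(26/32) ≈ 0.569394.
Cmin,ss = (D/Vd)·f/(1−f), so D = Cmin,ss·Vd·(1−f)/f.
D = 24 × 199 × (1−f)/f ≈ 24 × 199 × 0.75625 ≈ 3611.85 mg.

3612 mg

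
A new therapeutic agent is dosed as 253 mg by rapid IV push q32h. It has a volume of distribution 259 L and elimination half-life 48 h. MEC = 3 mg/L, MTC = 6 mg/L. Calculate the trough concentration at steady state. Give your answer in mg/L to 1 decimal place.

k = ln2/t½ = ln2/48 ≈ 0.014441 h⁻¹; fraction remaining f = e^(−kτ) = e^(−0.014441×32) ≈ 0.6300.
Each bolus raises the concentration by D/Vd = 253/259 ≈ 0.977 mg/L.
Steady-state trough Cmin,ss = C₀·f/(1−f) ≈ 0.977 × 0.6300/0.3700 ≈ 1.664 mg/L.
Trough 1.7 mg/L vs MEC 3 mg/L: subtherapeutic.

1.7 mg/L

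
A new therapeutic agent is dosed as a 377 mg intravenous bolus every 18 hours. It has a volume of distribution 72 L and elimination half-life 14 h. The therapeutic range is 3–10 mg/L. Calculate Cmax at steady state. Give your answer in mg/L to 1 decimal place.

Over one 18-h interval, 18/14 ≈ 1.2857 half-lives elapse, leaving f ≈ 0.4102 of each dose.
Accumulation ratio R = 1/(1 − f) ≈ 1/0.5898 ≈ 1.6955.
Each bolus raises the concentration by D/Vd = 377/72 ≈ 5.236 mg/L.
Cmax,ss = C₀/(1 − f) ≈ 5.236/0.5898 ≈ 8.878 mg/L.
Peak 8.9 mg/L vs MTC 10 mg/L: below toxic threshold.

8.9 mg/L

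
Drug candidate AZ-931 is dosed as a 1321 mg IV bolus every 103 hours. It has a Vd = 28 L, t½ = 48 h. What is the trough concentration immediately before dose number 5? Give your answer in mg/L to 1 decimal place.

f = (1/2)^(τ/t½) = (1/2)^(103/48) ≈ 0.2260.
C₀ = D/Vd = 1321/28 ≈ 47.179 mg/L.
Before the 5th dose, 4 doses have been given. Superposition: Cmin = C₀·(f + f² + … + f^4).
≈ 47.179 × (0.2260 + 0.0511 + 0.0115 + 0.0026) ≈ 47.179 × 0.2912 ≈ 13.739 mg/L.

13.7 mg/L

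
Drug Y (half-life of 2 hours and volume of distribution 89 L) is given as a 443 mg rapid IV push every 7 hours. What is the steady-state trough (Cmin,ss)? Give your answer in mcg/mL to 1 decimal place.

0.5 mcg/mL

τ/t½ = 7/2 ≈ 3.5, so fraction remaining f = (1/2)^(7/2) ≈ 0.0884.
Single-dose peak C₀ = D/Vd = 443/89 ≈ 4.978 mcg/mL.
Steady-state trough Cmin,ss = C₀·f/(1−f) ≈ 4.978 × 0.0884/0.9116 ≈ 0.483 mcg/mL.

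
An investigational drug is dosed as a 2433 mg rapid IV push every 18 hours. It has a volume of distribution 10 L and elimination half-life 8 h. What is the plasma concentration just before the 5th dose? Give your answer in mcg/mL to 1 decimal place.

f = (1/2)^(τ/t½) = (1/2)^(18/8) ≈ 0.2102.
C₀ = D/Vd = 2433/10 ≈ 243.300 mcg/mL.
Before the 5th dose, 4 doses have been given. Superposition: Cmin = C₀·(f + f² + … + f^4).
≈ 243.300 × (0.2102 + 0.0442 + 0.0093 + 0.0020) ≈ 243.300 × 0.2657 ≈ 64.645 mcg/mL.

64.6 mcg/mL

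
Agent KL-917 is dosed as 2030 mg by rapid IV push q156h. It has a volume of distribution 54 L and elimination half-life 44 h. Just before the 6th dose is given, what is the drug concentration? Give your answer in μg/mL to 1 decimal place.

3.5 μg/mL

f = (1/2)^(τ/t½) = (1/2)^(156/44) ≈ 0.0856.
C₀ = D/Vd = 2030/54 ≈ 37.593 μg/mL.
Before the 6th dose, 5 doses have been given. Superposition: Cmin = C₀·(f + f² + … + f^5).
≈ 37.593 × (0.0856 + 0.0073 + 0.0006 + 0.0001 + 0.0000) ≈ 37.593 × 0.0936 ≈ 3.519 μg/mL.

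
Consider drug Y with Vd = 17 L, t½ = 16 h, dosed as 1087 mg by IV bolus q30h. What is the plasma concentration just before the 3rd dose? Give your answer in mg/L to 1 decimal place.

f = (1/2)^(τ/t½) = (1/2)^(30/16) ≈ 0.2726.
C₀ = D/Vd = 1087/17 ≈ 63.941 mg/L.
Before the 3rd dose, 2 doses have been given. Superposition: Cmin = C₀·(f + f²).
≈ 63.941 × (0.2726 + 0.0743) ≈ 63.941 × 0.3469 ≈ 22.181 mg/L.

22.2 mg/L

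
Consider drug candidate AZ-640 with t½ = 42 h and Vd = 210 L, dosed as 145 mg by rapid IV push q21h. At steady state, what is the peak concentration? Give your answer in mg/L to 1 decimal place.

Over one 21-h interval, 21/42 ≈ 0.5 half-lives elapse, leaving f ≈ 0.7071 of each dose.
Accumulation ratio R = 1/(1 − f) ≈ 1/0.2929 ≈ 3.4141.
Single-dose peak C₀ = D/Vd = 145/210 ≈ 0.690 mg/L.
Cmax,ss = C₀/(1 − f) ≈ 0.690/0.2929 ≈ 2.356 mg/L.

2.4 mg/L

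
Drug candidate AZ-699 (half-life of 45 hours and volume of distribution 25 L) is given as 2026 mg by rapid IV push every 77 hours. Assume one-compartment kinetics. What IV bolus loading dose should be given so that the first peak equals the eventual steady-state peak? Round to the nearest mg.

f = (1/2)^(77/45) ≈ 0.305425; accumulation ratio R = 1/(1−f) ≈ 1.43973.
Loading dose to hit Cmax,ss on first dose: D_load = D_maint·R ≈ 2026 × 1.43973 ≈ 2916.89 mg.

2917 mg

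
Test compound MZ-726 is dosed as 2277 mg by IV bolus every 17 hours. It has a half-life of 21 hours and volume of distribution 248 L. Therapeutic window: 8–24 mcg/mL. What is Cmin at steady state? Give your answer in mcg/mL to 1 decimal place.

τ/t½ = 17/21 ≈ 0.80952, so fraction remaining f = (1/2)^(17/21) ≈ 0.5706.
Accumulation ratio R = 1/(1 − f) ≈ 1/0.4294 ≈ 2.3288.
Single-dose peak C₀ = D/Vd = 2277/248 ≈ 9.181 mcg/mL.
Cmax,ss = C₀/(1 − f) ≈ 9.181/0.4294 ≈ 21.381 mcg/mL.
Steady-state trough Cmin,ss = Cmax,ss·f ≈ 21.381 × 0.5706 ≈ 12.200 mcg/mL.
Trough 12.2 mcg/mL vs MEC 8 mcg/mL: adequate.

12.2 mcg/mL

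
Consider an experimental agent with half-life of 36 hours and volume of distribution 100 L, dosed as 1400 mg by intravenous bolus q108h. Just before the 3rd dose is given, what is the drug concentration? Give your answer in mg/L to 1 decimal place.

f = (1/2)^(τ/t½) = (1/2)^(108/36) ≈ 0.1250.
C₀ = D/Vd = 1400/100 ≈ 14.000 mg/L.
Before the 3rd dose, 2 doses have been given. Superposition: Cmin = C₀·(f + f²).
≈ 14.000 × (0.1250 + 0.0156) ≈ 14.000 × 0.1406 ≈ 1.968 mg/L.

2.0 mg/L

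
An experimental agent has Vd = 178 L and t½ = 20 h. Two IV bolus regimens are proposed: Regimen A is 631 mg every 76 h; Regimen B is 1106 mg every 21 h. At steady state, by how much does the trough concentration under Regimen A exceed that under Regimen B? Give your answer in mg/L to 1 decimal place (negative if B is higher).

Regimen A: f = (1/2)^(76/20) ≈ 0.0718; Cmin,ss = (631/178)·f/(1−f) ≈ 0.274 mg/L.
Regimen B: f = (1/2)^(21/20) ≈ 0.4830; Cmin,ss = (1106/178)·f/(1−f) ≈ 5.805 mg/L.
Difference ≈ 0.274 − 5.805 ≈ -5.531 mg/L.

-5.5 mg/L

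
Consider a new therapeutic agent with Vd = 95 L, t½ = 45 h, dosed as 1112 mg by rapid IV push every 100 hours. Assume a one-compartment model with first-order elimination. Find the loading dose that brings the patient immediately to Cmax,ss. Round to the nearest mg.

f = (1/2)^(100/45) ≈ 0.214311; accumulation ratio R = 1/(1−f) ≈ 1.27277.
Loading dose to hit Cmax,ss on first dose: D_load = D_maint·R ≈ 1112 × 1.27277 ≈ 1415.32 mg.

1415 mg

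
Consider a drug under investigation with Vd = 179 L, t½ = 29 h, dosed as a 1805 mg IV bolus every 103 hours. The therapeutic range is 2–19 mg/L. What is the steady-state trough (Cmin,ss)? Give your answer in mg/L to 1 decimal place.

Over one 103-h interval, 103/29 ≈ 3.5517 half-lives elapse, leaving f ≈ 0.0853 of each dose.
Single-dose peak C₀ = D/Vd = 1805/179 ≈ 10.084 mg/L.
Steady-state trough Cmin,ss = C₀·f/(1−f) ≈ 10.084 × 0.0853/0.9147 ≈ 0.940 mg/L.
Trough 0.9 mg/L vs MEC 2 mg/L: subtherapeutic.

0.9 mg/L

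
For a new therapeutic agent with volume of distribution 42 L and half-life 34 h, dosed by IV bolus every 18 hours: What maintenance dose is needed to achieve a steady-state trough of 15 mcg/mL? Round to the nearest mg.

τ/t½ = 18/34 ≈ 0.52941, so f = (1/2)^(18/34) ≈ 0.692837.
Cmin,ss = (D/Vd)·f/(1−f), so D = Cmin,ss·Vd·(1−f)/f.
D = 15 × 42 × (1−f)/f ≈ 15 × 42 × 0.44334 ≈ 279.30 mg.

279 mg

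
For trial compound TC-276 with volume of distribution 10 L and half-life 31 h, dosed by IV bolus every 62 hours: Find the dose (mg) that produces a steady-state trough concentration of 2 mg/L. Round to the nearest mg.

60 mg

τ/t½ = 62/31 ≈ 2, so f = (1/2)^(62/31) ≈ 0.250000.
Cmin,ss = (D/Vd)·f/(1−f), so D = Cmin,ss·Vd·(1−f)/f.
D = 2 × 10 × (1−f)/f ≈ 2 × 10 × 3.00000 ≈ 60.00 mg.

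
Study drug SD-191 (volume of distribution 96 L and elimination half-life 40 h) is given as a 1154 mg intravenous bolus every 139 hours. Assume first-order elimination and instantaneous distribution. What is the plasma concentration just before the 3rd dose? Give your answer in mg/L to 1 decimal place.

1.2 mg/L

f = (1/2)^(τ/t½) = (1/2)^(139/40) ≈ 0.0899.
C₀ = D/Vd = 1154/96 ≈ 12.021 mg/L.
Before the 3rd dose, 2 doses have been given. Superposition: Cmin = C₀·(f + f²).
≈ 12.021 × (0.0899 + 0.0081) ≈ 12.021 × 0.0980 ≈ 1.178 mg/L.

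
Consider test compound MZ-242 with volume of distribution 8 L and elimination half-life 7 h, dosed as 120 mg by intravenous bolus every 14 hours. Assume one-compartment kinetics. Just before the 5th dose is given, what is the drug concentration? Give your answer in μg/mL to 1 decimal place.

5.0 μg/mL

f = (1/2)^(τ/t½) = (1/2)^(14/7) ≈ 0.2500.
C₀ = D/Vd = 120/8 ≈ 15.000 μg/mL.
Before the 5th dose, 4 doses have been given. Superposition: Cmin = C₀·(f + f² + … + f^4).
≈ 15.000 × (0.2500 + 0.0625 + 0.0156 + 0.0039) ≈ 15.000 × 0.3320 ≈ 4.980 μg/mL.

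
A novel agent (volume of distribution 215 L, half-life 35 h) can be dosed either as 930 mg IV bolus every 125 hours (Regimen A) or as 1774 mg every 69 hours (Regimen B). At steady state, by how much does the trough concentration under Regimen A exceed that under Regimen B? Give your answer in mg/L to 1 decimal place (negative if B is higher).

Regimen A: f = (1/2)^(125/35) ≈ 0.0841; Cmin,ss = (930/215)·f/(1−f) ≈ 0.397 mg/L.
Regimen B: f = (1/2)^(69/35) ≈ 0.2550; Cmin,ss = (1774/215)·f/(1−f) ≈ 2.824 mg/L.
Difference ≈ 0.397 − 2.824 ≈ -2.427 mg/L.

-2.4 mg/L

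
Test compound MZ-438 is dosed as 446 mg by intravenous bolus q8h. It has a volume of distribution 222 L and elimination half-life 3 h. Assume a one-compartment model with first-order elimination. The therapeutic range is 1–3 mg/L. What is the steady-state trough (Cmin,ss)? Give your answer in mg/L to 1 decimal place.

Over one 8-h interval, 8/3 ≈ 2.6667 half-lives elapse, leaving f ≈ 0.1575 of each dose.
Single-dose peak C₀ = D/Vd = 446/222 ≈ 2.009 mg/L.
Steady-state trough Cmin,ss = C₀·f/(1−f) ≈ 2.009 × 0.1575/0.8425 ≈ 0.376 mg/L.
Trough 0.4 mg/L vs MEC 1 mg/L: subtherapeutic.

0.4 mg/L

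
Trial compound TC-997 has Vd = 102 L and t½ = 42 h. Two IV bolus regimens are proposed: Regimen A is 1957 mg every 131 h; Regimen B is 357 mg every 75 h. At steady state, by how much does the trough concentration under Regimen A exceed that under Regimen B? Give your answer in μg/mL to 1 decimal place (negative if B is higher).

Regimen A: f = (1/2)^(131/42) ≈ 0.1151; Cmin,ss = (1957/102)·f/(1−f) ≈ 2.496 μg/mL.
Regimen B: f = (1/2)^(75/42) ≈ 0.2900; Cmin,ss = (357/102)·f/(1−f) ≈ 1.430 μg/mL.
Difference ≈ 2.496 − 1.430 ≈ 1.066 μg/mL.

1.1 μg/mL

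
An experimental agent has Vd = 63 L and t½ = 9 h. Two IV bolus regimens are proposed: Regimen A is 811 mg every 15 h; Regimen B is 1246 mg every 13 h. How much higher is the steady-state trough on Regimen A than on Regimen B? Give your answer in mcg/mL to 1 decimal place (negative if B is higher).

-5.6 mcg/mL

Regimen A: f = (1/2)^(15/9) ≈ 0.3150; Cmin,ss = (811/63)·f/(1−f) ≈ 5.920 mcg/mL.
Regimen B: f = (1/2)^(13/9) ≈ 0.3674; Cmin,ss = (1246/63)·f/(1−f) ≈ 11.486 mcg/mL.
Difference ≈ 5.920 − 11.486 ≈ -5.566 mcg/mL.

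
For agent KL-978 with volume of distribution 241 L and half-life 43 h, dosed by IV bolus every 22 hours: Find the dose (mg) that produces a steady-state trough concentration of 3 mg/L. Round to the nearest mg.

308 mg

τ/t½ = 22/43 ≈ 0.51163, so f = (1/2)^(22/43) ≈ 0.701431.
Cmin,ss = (D/Vd)·f/(1−f), so D = Cmin,ss·Vd·(1−f)/f.
D = 3 × 241 × (1−f)/f ≈ 3 × 241 × 0.42566 ≈ 307.75 mg.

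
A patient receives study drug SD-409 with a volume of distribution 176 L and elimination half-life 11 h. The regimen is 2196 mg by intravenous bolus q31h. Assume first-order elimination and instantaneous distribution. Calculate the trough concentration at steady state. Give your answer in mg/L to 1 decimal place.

2.1 mg/L

Over one 31-h interval, 31/11 ≈ 2.8182 half-lives elapse, leaving f ≈ 0.1418 of each dose.
Each bolus raises the concentration by D/Vd = 2196/176 ≈ 12.477 mg/L.
Steady-state trough Cmin,ss = C₀·f/(1−f) ≈ 12.477 × 0.1418/0.8582 ≈ 2.062 mg/L.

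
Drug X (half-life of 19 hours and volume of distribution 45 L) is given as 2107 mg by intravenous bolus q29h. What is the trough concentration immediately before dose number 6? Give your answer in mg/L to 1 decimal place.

f = (1/2)^(τ/t½) = (1/2)^(29/19) ≈ 0.3472.
C₀ = D/Vd = 2107/45 ≈ 46.822 mg/L.
Before the 6th dose, 5 doses have been given. Superposition: Cmin = C₀·(f + f² + … + f^5).
≈ 46.822 × (0.3472 + 0.1205 + 0.0419 + 0.0145 + 0.0050) ≈ 46.822 × 0.5291 ≈ 24.774 mg/L.

24.8 mg/L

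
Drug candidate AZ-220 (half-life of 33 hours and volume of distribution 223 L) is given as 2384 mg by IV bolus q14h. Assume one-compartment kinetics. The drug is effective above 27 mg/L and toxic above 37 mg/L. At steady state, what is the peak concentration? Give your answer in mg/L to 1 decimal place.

Over one 14-h interval, 14/33 ≈ 0.42424 half-lives elapse, leaving f ≈ 0.7452 of each dose.
Accumulation ratio R = 1/(1 − f) ≈ 1/0.2548 ≈ 3.9246.
Each bolus raises the concentration by D/Vd = 2384/223 ≈ 10.691 mg/L.
Steady-state peak Cmax,ss = C₀·R ≈ 10.691 × 3.9246 ≈ 41.958 mg/L.
Peak 42.0 mg/L vs MTC 37 mg/L: exceeds toxic threshold.

42.0 mg/L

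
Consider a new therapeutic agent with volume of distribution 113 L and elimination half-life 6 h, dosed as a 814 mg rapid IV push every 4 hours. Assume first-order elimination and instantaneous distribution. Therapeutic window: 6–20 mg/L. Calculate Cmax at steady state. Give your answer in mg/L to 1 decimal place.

19.5 mg/L

k = ln2/t½ = ln2/6 ≈ 0.115525 h⁻¹; fraction remaining f = e^(−kτ) = e^(−0.115525×4) ≈ 0.6300.
Accumulation ratio R = 1/(1 − f) ≈ 1/0.3700 ≈ 2.7027.
Single-dose peak C₀ = D/Vd = 814/113 ≈ 7.204 mg/L.
Steady-state peak Cmax,ss = C₀·R ≈ 7.204 × 2.7027 ≈ 19.470 mg/L.
Peak 19.5 mg/L vs MTC 20 mg/L: below toxic threshold.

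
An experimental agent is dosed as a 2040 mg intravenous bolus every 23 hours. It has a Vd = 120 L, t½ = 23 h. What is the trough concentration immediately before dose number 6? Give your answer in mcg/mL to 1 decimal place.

f = (1/2)^(τ/t½) = (1/2)^(23/23) ≈ 0.5000.
C₀ = D/Vd = 2040/120 ≈ 17.000 mcg/mL.
Before the 6th dose, 5 doses have been given. Superposition: Cmin = C₀·(f + f² + … + f^5).
≈ 17.000 × (0.5000 + 0.2500 + 0.1250 + 0.0625 + 0.0313) ≈ 17.000 × 0.9688 ≈ 16.470 mcg/mL.

16.5 mcg/mL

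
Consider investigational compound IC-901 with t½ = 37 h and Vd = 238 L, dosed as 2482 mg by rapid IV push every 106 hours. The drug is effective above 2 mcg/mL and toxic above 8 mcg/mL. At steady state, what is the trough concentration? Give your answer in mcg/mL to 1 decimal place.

1.7 mcg/mL

k = ln2/t½ = ln2/37 ≈ 0.018734 h⁻¹; fraction remaining f = e^(−kτ) = e^(−0.018734×106) ≈ 0.1373.
Single-dose peak C₀ = D/Vd = 2482/238 ≈ 10.429 mcg/mL.
Steady-state trough Cmin,ss = C₀·f/(1−f) ≈ 10.429 × 0.1373/0.8627 ≈ 1.660 mcg/mL.
Trough 1.7 mcg/mL vs MEC 2 mcg/mL: subtherapeutic.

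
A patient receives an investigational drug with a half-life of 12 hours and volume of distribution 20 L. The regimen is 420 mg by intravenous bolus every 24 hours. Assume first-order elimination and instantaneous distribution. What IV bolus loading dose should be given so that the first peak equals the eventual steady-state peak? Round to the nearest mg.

f = (1/2)^(24/12) ≈ 0.250000; accumulation ratio R = 1/(1−f) ≈ 1.33333.
Loading dose to hit Cmax,ss on first dose: D_load = D_maint·R ≈ 420 × 1.33333 ≈ 560.00 mg.

560 mg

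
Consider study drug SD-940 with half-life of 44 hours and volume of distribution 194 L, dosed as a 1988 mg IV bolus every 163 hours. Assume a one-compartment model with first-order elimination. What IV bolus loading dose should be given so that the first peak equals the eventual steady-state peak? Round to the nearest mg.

f = (1/2)^(163/44) ≈ 0.076704; accumulation ratio R = 1/(1−f) ≈ 1.08308.
Loading dose to hit Cmax,ss on first dose: D_load = D_maint·R ≈ 1988 × 1.08308 ≈ 2153.16 mg.

2153 mg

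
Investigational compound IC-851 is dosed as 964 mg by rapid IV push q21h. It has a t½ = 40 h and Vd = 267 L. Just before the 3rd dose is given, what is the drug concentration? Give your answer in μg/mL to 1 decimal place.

f = (1/2)^(τ/t½) = (1/2)^(21/40) ≈ 0.6950.
C₀ = D/Vd = 964/267 ≈ 3.610 μg/mL.
Before the 3rd dose, 2 doses have been given. Superposition: Cmin = C₀·(f + f²).
≈ 3.610 × (0.6950 + 0.4830) ≈ 3.610 × 1.1780 ≈ 4.253 μg/mL.

4.3 μg/mL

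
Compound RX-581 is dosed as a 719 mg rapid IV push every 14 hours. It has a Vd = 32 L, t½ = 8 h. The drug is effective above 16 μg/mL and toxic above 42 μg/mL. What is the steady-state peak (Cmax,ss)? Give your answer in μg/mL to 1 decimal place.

k = ln2/t½ = ln2/8 ≈ 0.086643 h⁻¹; fraction remaining f = e^(−kτ) = e^(−0.086643×14) ≈ 0.2973.
Accumulation ratio R = 1/(1 − f) ≈ 1/0.7027 ≈ 1.4231.
Single-dose peak C₀ = D/Vd = 719/32 ≈ 22.469 μg/mL.
Steady-state peak Cmax,ss = C₀·R ≈ 22.469 × 1.4231 ≈ 31.976 μg/mL.
Peak 32.0 μg/mL vs MTC 42 μg/mL: below toxic threshold.

32.0 μg/mL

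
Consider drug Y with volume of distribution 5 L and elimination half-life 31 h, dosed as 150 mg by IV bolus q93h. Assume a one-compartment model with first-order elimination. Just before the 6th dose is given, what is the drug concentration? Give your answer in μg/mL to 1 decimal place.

f = (1/2)^(τ/t½) = (1/2)^(93/31) ≈ 0.1250.
C₀ = D/Vd = 150/5 ≈ 30.000 μg/mL.
Before the 6th dose, 5 doses have been given. Superposition: Cmin = C₀·(f + f² + … + f^5).
≈ 30.000 × (0.1250 + 0.0156 + 0.0020 + 0.0002 + 0.0000) ≈ 30.000 × 0.1428 ≈ 4.284 μg/mL.

4.3 μg/mL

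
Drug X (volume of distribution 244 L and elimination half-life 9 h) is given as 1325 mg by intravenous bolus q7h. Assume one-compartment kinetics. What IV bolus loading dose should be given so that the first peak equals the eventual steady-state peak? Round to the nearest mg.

f = (1/2)^(7/9) ≈ 0.583265; accumulation ratio R = 1/(1−f) ≈ 2.39961.
Loading dose to hit Cmax,ss on first dose: D_load = D_maint·R ≈ 1325 × 2.39961 ≈ 3179.48 mg.

3179 mg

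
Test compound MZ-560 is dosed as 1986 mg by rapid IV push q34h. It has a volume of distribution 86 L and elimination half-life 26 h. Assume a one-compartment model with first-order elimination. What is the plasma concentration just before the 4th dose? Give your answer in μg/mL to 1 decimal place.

f = (1/2)^(τ/t½) = (1/2)^(34/26) ≈ 0.4040.
C₀ = D/Vd = 1986/86 ≈ 23.093 μg/mL.
Before the 4th dose, 3 doses have been given. Superposition: Cmin = C₀·(f + f² + … + f^3).
≈ 23.093 × (0.4040 + 0.1632 + 0.0659) ≈ 23.093 × 0.6331 ≈ 14.620 μg/mL.

14.6 μg/mL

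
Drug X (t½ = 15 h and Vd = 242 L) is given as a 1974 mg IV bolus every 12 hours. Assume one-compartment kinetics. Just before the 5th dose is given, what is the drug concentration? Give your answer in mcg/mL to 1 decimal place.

9.8 mcg/mL

f = (1/2)^(τ/t½) = (1/2)^(12/15) ≈ 0.5743.
C₀ = D/Vd = 1974/242 ≈ 8.157 mcg/mL.
Before the 5th dose, 4 doses have been given. Superposition: Cmin = C₀·(f + f² + … + f^4).
≈ 8.157 × (0.5743 + 0.3298 + 0.1894 + 0.1088) ≈ 8.157 × 1.2023 ≈ 9.807 mcg/mL.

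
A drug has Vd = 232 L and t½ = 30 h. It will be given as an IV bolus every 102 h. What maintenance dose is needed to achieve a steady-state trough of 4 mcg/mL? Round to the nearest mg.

8868 mg

τ/t½ = 102/30 ≈ 3.4, so f = (1/2)^(102/30) ≈ 0.094732.
Cmin,ss = (D/Vd)·f/(1−f), so D = Cmin,ss·Vd·(1−f)/f.
D = 4 × 232 × (1−f)/f ≈ 4 × 232 × 9.55610 ≈ 8868.06 mg.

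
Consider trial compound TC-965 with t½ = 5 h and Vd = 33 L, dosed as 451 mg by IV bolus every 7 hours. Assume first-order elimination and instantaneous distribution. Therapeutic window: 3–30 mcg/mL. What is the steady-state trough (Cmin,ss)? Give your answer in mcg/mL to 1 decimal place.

8.3 mcg/mL

k = ln2/t½ = ln2/5 ≈ 0.138629 h⁻¹; fraction remaining f = e^(−kτ) = e^(−0.138629×7) ≈ 0.3789.
Each bolus raises the concentration by D/Vd = 451/33 ≈ 13.667 mcg/mL.
Steady-state trough Cmin,ss = C₀·f/(1−f) ≈ 13.667 × 0.3789/0.6211 ≈ 8.338 mcg/mL.
Trough 8.3 mcg/mL vs MEC 3 mcg/mL: adequate.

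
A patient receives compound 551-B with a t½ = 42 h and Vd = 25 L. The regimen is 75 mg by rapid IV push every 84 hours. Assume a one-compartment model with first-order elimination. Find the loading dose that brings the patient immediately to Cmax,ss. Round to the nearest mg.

100 mg

f = (1/2)^(84/42) ≈ 0.250000; accumulation ratio R = 1/(1−f) ≈ 1.33333.
Loading dose to hit Cmax,ss on first dose: D_load = D_maint·R ≈ 75 × 1.33333 ≈ 100.00 mg.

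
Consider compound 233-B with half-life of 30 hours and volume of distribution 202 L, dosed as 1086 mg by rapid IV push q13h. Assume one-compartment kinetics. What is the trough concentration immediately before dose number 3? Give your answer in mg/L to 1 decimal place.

f = (1/2)^(τ/t½) = (1/2)^(13/30) ≈ 0.7405.
C₀ = D/Vd = 1086/202 ≈ 5.376 mg/L.
Before the 3rd dose, 2 doses have been given. Superposition: Cmin = C₀·(f + f²).
≈ 5.376 × (0.7405 + 0.5483) ≈ 5.376 × 1.2888 ≈ 6.929 mg/L.

6.9 mg/L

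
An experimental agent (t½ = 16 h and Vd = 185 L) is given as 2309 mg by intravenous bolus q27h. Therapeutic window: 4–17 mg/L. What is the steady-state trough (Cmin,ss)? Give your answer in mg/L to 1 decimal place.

5.6 mg/L

τ/t½ = 27/16 ≈ 1.6875, so fraction remaining f = (1/2)^(27/16) ≈ 0.3105.
At steady state, accumulation factor R = 1/(1 − e^(−kτ)) ≈ 1.4503.
Each bolus raises the concentration by D/Vd = 2309/185 ≈ 12.481 mg/L.
Steady-state peak Cmax,ss = C₀·R ≈ 12.481 × 1.4503 ≈ 18.101 mg/L.
Steady-state trough Cmin,ss = Cmax,ss·f ≈ 18.101 × 0.3105 ≈ 5.620 mg/L.
Trough 5.6 mg/L vs MEC 4 mg/L: adequate.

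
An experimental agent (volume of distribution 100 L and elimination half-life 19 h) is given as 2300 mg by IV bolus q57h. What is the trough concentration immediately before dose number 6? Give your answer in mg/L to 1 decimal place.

f = (1/2)^(τ/t½) = (1/2)^(57/19) ≈ 0.1250.
C₀ = D/Vd = 2300/100 ≈ 23.000 mg/L.
Before the 6th dose, 5 doses have been given. Superposition: Cmin = C₀·(f + f² + … + f^5).
≈ 23.000 × (0.1250 + 0.0156 + 0.0020 + 0.0002 + 0.0000) ≈ 23.000 × 0.1428 ≈ 3.284 mg/L.

3.3 mg/L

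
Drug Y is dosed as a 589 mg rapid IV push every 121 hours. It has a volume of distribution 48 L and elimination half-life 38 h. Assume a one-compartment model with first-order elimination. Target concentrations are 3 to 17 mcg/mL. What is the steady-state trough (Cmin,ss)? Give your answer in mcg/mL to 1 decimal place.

1.5 mcg/mL

Over one 121-h interval, 121/38 ≈ 3.1842 half-lives elapse, leaving f ≈ 0.1100 of each dose.
Accumulation ratio R = 1/(1 − f) ≈ 1/0.8900 ≈ 1.1236.
Single-dose peak C₀ = D/Vd = 589/48 ≈ 12.271 mcg/mL.
Steady-state peak Cmax,ss = C₀·R ≈ 12.271 × 1.1236 ≈ 13.788 mcg/mL.
One interval later, Cmin,ss = Cmax,ss·e^(−kτ) ≈ 13.788 × 0.1100 ≈ 1.517 mcg/mL.
Trough 1.5 mcg/mL vs MEC 3 mcg/mL: subtherapeutic.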